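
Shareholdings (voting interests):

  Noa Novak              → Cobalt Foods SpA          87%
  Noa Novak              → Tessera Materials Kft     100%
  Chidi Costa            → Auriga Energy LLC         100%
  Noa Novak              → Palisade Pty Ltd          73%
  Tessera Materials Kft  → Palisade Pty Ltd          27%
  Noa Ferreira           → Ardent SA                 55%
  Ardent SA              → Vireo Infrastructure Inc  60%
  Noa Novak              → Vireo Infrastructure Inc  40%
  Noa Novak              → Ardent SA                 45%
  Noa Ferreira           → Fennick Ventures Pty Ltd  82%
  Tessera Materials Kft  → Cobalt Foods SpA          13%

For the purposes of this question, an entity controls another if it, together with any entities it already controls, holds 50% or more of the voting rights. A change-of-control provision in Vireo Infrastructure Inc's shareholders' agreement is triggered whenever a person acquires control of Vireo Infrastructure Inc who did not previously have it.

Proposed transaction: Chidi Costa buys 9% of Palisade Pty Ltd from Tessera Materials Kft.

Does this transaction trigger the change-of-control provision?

No

The purchase adds only to Chidi's holdings (Tessera's stake shrinks), so Chidi is the only person who could newly come to control Vireo.
Chidi holds 100% of Auriga, so Chidi controls Auriga.
Neither Chidi nor any entity Chidi controls holds any voting interest in Vireo.
So before the transaction, Chidi does not control Vireo.
After the purchase, Chidi holds 9% of Palisade directly, and Tessera's stake falls to 18%.
Chidi's side now holds 9% of Palisade, not ≥ 50%, so Chidi still does not control Palisade.
After the transaction, neither Chidi nor any entity Chidi controls holds a voting interest in Vireo, so Chidi still does not control it.
No new person acquires control, so the clause is not triggered.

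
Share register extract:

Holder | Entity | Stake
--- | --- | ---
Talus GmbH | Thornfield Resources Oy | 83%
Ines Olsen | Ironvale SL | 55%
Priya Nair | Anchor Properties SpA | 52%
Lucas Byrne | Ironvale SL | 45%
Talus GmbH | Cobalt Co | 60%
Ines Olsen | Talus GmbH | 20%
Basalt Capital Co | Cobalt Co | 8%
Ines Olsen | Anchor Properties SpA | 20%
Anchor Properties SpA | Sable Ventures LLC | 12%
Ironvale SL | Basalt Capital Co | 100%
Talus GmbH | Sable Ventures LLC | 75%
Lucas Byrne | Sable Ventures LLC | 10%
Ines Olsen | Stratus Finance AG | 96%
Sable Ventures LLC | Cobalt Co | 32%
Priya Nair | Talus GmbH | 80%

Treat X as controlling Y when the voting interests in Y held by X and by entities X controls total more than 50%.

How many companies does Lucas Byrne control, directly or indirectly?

0

Lucas's largest direct stake is 45% in Ironvale, which does not meet the threshold.
Lucas controls 0 companies.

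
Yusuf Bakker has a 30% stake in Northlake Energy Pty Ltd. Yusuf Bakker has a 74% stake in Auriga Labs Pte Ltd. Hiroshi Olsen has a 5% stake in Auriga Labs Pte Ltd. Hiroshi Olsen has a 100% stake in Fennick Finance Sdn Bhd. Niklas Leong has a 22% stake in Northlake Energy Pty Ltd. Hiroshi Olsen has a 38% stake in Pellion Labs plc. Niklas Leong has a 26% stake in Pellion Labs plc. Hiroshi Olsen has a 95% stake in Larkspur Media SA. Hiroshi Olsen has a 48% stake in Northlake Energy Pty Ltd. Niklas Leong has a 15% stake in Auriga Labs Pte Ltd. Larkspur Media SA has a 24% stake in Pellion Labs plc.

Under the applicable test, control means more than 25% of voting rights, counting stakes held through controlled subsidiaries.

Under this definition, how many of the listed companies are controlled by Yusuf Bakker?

2

Yusuf holds 30% of Northlake, so Yusuf controls Northlake.
Yusuf holds 74% of Auriga, so Yusuf controls Auriga.
No other company's threshold is met.
Yusuf controls 2 companies.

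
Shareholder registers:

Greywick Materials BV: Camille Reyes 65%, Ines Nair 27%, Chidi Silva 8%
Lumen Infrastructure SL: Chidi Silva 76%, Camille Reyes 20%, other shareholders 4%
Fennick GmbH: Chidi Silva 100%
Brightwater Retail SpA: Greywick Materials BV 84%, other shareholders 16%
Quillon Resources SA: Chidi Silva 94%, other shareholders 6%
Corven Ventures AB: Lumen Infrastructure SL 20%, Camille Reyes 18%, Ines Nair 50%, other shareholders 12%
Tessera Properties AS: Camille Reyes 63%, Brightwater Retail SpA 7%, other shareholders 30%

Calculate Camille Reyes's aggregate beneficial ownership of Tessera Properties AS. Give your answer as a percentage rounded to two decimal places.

66.82%

Camille reaches Tessera along 2 paths.
Direct stake: 63% = 63%.
Via Greywick → Brightwater: 65% × 84% × 7% = 3.822%.
Total: 63% + 3.822% = 66.822%.
Rounded: 66.82%.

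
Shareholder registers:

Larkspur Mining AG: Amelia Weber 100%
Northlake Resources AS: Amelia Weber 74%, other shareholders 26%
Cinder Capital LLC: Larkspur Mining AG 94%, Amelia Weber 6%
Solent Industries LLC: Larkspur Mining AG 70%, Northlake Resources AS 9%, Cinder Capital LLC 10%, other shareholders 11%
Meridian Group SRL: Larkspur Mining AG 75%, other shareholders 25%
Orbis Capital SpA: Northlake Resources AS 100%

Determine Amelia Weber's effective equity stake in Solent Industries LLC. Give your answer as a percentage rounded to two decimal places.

Amelia reaches Solent along 4 paths.
Via Larkspur: 100% × 70% = 70%.
Via Northlake: 74% × 9% = 6.66%.
Via Larkspur → Cinder: 100% × 94% × 10% = 9.4%.
Via Cinder: 6% × 10% = 0.6%.
Total: 70% + 6.66% + 9.4% + 0.6% = 86.66%.

86.66%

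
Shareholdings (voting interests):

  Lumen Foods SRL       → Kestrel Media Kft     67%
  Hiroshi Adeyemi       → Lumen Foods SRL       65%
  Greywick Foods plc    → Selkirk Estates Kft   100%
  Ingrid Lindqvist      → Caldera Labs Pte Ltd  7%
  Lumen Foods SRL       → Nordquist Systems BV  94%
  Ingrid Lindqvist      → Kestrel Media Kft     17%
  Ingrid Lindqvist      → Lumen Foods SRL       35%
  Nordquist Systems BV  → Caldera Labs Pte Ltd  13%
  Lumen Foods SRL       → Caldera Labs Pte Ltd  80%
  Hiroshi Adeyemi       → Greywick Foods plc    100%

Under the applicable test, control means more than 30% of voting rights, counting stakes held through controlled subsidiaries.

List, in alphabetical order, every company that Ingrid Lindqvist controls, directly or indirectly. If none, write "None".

Ingrid holds 35% of Lumen, so Ingrid controls Lumen.
Ingrid and Lumen together hold 17% + 67% = 84% of Kestrel, so Ingrid controls Kestrel.
Lumen holds 94% of Nordquist, so Ingrid controls Nordquist.
Nordquist and Ingrid and Lumen together hold 13% + 7% + 80% = 100% of Caldera, so Ingrid controls Caldera.
No other company's threshold is met.

Caldera Labs Pte Ltd, Kestrel Media Kft, Lumen Foods SRL, Nordquist Systems BV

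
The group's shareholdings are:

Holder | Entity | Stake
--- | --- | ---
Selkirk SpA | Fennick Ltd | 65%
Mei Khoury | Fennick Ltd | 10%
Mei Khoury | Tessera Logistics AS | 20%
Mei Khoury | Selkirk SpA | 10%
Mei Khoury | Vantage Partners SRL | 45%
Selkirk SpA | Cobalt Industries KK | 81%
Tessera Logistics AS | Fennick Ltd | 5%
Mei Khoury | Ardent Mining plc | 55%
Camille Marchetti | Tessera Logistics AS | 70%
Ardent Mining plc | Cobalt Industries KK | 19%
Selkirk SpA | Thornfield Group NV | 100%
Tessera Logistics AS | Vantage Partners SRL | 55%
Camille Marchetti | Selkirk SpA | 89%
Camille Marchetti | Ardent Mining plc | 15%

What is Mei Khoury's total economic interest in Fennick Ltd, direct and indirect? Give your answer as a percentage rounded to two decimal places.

17.50%

Mei reaches Fennick along 3 paths.
Via Tessera: 20% × 5% = 1%.
Via Selkirk: 10% × 65% = 6.5%.
Direct stake: 10% = 10%.
Total: 1% + 6.5% + 10% = 17.5%.
Rounded: 17.50%.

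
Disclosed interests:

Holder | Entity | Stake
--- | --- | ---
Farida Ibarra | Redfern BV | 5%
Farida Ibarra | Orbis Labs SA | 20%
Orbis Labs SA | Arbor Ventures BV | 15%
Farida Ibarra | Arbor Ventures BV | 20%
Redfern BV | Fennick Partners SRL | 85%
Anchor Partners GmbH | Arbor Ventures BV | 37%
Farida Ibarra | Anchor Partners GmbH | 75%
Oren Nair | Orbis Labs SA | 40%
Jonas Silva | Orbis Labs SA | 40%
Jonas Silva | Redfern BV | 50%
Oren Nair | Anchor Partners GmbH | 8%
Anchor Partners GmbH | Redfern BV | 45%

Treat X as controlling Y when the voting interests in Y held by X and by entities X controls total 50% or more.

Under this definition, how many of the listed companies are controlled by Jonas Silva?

2

Jonas holds 50% of Redfern, so Jonas controls Redfern.
Redfern holds 85% of Fennick, so Jonas controls Fennick.
No other company's threshold is met.
Jonas controls 2 companies.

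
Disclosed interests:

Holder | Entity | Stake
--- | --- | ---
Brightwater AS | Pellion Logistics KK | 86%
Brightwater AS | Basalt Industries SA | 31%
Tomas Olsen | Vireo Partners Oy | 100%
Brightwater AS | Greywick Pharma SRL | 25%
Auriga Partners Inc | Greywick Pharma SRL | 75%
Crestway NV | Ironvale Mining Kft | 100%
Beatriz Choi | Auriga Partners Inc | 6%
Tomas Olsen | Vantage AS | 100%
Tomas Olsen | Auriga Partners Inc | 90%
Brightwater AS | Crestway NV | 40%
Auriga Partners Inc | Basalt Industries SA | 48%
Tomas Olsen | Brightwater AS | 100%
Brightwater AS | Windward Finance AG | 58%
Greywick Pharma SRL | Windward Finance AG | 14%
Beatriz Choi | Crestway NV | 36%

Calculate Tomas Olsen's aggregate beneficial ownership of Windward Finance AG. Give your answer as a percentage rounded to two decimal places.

70.95%

Tomas reaches Windward along 3 paths.
Via Brightwater → Greywick: 100% × 25% × 14% = 3.5%.
Via Auriga → Greywick: 90% × 75% × 14% = 9.45%.
Via Brightwater: 100% × 58% = 58%.
Total: 3.5% + 9.45% + 58% = 70.95%.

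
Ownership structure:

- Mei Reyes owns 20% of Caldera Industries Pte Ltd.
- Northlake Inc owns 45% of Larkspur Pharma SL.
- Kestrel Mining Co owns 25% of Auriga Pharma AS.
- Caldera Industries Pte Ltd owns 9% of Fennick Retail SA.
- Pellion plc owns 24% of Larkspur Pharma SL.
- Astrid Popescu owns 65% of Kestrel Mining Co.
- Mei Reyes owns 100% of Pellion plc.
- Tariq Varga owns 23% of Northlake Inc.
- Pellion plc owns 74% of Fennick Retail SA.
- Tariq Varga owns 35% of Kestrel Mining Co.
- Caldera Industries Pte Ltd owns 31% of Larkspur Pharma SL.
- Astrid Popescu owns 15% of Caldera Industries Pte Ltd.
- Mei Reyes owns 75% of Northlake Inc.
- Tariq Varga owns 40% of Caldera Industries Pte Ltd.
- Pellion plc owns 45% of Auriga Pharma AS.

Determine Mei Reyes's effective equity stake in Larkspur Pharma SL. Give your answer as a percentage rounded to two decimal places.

Mei reaches Larkspur along 3 paths.
Via Northlake: 75% × 45% = 33.75%.
Via Caldera: 20% × 31% = 6.2%.
Via Pellion: 100% × 24% = 24%.
Total: 33.75% + 6.2% + 24% = 63.95%.

63.95%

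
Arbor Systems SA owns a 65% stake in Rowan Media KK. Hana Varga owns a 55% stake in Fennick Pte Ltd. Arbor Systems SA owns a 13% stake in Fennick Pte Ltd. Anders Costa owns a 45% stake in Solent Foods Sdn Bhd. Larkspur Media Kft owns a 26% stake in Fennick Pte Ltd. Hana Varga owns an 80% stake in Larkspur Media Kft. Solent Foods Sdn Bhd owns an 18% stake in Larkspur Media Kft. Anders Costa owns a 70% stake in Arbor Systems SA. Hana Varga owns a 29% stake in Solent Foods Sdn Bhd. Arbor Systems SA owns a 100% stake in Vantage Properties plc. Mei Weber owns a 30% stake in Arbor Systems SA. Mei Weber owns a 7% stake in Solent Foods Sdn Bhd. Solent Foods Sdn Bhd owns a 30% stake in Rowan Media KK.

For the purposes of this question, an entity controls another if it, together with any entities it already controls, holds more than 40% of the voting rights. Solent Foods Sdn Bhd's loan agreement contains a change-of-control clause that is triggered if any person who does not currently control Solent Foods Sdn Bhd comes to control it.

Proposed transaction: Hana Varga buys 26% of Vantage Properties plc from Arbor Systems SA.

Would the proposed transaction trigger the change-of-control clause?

No

The purchase adds only to Hana's holdings (Arbor's stake shrinks), so Hana is the only person who could newly come to control Solent.
Hana holds 80% of Larkspur, so Hana controls Larkspur.
Hana and Larkspur together hold 55% + 26% = 81% of Fennick, so Hana controls Fennick.
In Solent, Hana's side holds only 29%, not > 40%.
So before the transaction, Hana does not control Solent.
After the purchase, Hana holds 26% of Vantage directly, and Arbor's stake falls to 74%.
Hana's side now holds 26% of Vantage, not > 40%, so Hana still does not control Vantage.
After the transaction, Hana's side holds 29% of Solent, not > 40%, so Hana still does not control Solent.
No new person acquires control, so the clause is not triggered.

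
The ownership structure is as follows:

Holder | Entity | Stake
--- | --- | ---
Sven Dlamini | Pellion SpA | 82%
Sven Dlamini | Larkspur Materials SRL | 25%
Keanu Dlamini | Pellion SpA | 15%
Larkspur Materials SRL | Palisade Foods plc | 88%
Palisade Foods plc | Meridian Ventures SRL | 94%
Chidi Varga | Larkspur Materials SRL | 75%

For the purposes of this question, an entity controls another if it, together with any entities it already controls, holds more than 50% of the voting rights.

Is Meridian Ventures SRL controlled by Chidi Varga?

Yes

Chidi holds 75% of Larkspur, so Chidi controls Larkspur.
Larkspur holds 88% of Palisade, so Chidi controls Palisade.
Palisade holds 94% of Meridian, so Chidi controls Meridian.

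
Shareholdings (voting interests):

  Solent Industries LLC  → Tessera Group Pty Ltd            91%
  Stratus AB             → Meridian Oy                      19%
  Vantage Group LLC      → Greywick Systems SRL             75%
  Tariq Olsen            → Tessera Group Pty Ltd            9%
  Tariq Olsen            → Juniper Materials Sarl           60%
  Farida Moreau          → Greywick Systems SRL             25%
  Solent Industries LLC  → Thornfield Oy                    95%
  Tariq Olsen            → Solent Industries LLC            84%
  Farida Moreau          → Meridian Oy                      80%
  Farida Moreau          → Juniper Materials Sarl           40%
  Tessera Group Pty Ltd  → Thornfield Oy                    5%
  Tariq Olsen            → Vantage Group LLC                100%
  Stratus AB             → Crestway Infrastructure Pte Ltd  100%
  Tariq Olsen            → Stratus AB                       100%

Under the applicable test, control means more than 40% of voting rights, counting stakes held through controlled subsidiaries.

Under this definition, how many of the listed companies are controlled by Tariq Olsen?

8

Tariq holds 100% of Stratus, so Tariq controls Stratus.
Tariq holds 60% of Juniper, so Tariq controls Juniper.
Tariq holds 84% of Solent, so Tariq controls Solent.
Tariq holds 100% of Vantage, so Tariq controls Vantage.
Solent and Tariq together hold 91% + 9% = 100% of Tessera, so Tariq controls Tessera.
Vantage holds 75% of Greywick, so Tariq controls Greywick.
Tessera and Solent together hold 5% + 95% = 100% of Thornfield, so Tariq controls Thornfield.
Stratus holds 100% of Crestway, so Tariq controls Crestway.
No other company's threshold is met.
Tariq controls 8 companies.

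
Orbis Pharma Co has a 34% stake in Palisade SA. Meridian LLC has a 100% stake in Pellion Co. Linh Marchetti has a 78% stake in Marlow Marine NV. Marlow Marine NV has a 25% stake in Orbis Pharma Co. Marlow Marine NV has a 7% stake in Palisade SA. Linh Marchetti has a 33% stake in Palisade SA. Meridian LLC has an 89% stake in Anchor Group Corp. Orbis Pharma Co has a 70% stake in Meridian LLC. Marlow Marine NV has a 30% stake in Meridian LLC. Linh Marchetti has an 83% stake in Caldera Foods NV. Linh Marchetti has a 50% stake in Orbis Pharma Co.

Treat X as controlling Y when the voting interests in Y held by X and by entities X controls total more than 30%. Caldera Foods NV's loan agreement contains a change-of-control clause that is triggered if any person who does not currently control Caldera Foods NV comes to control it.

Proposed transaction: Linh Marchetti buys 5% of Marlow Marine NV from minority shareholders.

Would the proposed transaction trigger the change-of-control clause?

The purchase changes only Linh's holdings, so Linh is the only person who could newly come to control Caldera.
Linh holds 83% of Caldera, so Linh controls Caldera.
So Linh already controls Caldera before the transaction.
After the purchase, Linh's direct stake in Marlow rises to 78% + 5% = 83%.
Linh controlled Caldera already, so this is not a new person acquiring control; every other person's position is unchanged or reduced.
No new person acquires control, so the clause is not triggered.

No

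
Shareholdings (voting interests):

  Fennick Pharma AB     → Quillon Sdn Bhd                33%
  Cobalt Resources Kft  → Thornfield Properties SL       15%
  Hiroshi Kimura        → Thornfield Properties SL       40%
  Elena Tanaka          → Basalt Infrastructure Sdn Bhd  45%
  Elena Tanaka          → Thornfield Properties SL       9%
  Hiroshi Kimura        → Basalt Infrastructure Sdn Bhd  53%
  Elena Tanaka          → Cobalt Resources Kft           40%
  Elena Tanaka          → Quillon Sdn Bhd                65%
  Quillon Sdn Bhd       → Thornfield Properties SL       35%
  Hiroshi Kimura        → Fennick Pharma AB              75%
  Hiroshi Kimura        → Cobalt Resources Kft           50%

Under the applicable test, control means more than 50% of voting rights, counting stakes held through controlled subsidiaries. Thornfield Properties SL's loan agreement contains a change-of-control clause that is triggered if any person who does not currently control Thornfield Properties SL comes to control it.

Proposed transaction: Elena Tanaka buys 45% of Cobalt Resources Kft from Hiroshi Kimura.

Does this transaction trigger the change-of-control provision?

The purchase adds only to Elena's holdings (Hiroshi's stake shrinks), so Elena is the only person who could newly come to control Thornfield.
Elena holds 65% of Quillon, so Elena controls Quillon.
In Thornfield, Elena's side holds only 9% + 35% = 44%, not > 50%.
So before the transaction, Elena does not control Thornfield.
After the purchase, Elena's direct stake in Cobalt rises to 40% + 45% = 85%, and Hiroshi's stake falls to 5%.
Elena holds 85% of Cobalt, so Elena controls Cobalt.
Elena and Quillon and Cobalt together hold 9% + 35% + 15% = 59% of Thornfield, so Elena controls Thornfield.
Elena did not control Thornfield before and does after, so the clause is triggered.

Yes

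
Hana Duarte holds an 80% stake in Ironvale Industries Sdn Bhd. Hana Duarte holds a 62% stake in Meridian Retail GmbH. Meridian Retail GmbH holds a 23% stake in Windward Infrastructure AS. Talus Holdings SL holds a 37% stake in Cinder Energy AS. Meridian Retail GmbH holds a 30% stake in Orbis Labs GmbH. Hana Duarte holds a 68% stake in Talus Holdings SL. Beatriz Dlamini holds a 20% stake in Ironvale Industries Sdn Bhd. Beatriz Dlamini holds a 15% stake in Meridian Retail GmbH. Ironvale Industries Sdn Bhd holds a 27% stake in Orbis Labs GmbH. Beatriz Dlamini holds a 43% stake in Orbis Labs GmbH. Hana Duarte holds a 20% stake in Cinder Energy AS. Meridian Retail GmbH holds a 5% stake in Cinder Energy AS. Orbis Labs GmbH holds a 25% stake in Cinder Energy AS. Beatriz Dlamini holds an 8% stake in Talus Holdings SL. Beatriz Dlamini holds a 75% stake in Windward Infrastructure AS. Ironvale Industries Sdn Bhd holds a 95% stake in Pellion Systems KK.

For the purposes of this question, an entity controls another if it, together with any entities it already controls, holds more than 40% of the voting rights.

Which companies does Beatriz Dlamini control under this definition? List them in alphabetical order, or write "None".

Orbis Labs GmbH, Windward Infrastructure AS

Beatriz holds 43% of Orbis, so Beatriz controls Orbis.
Beatriz holds 75% of Windward, so Beatriz controls Windward.
No other company's threshold is met.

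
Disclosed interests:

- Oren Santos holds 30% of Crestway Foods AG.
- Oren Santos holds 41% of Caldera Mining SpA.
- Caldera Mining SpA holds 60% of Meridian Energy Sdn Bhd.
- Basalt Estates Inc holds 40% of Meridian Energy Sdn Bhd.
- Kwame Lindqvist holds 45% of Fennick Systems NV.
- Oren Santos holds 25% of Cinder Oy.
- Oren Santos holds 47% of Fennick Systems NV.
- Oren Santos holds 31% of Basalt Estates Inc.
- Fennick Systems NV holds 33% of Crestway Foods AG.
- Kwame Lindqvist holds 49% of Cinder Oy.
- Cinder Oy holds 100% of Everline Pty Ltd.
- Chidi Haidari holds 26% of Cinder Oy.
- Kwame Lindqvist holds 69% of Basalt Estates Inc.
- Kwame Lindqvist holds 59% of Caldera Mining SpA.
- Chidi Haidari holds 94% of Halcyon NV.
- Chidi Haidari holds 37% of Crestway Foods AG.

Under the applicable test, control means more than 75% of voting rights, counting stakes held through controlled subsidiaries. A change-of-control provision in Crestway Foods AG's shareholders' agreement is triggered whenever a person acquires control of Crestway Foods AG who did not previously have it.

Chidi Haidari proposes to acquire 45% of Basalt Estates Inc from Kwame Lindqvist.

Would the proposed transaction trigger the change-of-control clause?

No

The purchase adds only to Chidi's holdings (Kwame's stake shrinks), so Chidi is the only person who could newly come to control Crestway.
Chidi holds 94% of Halcyon, so Chidi controls Halcyon.
In Crestway, Chidi's side holds only 37%, not > 75%.
So before the transaction, Chidi does not control Crestway.
After the purchase, Chidi holds 45% of Basalt directly, and Kwame's stake falls to 24%.
Chidi's side now holds 45% of Basalt, not > 75%, so Chidi still does not control Basalt.
After the transaction, Chidi's side holds 37% of Crestway, not > 75%, so Chidi still does not control Crestway.
No new person acquires control, so the clause is not triggered.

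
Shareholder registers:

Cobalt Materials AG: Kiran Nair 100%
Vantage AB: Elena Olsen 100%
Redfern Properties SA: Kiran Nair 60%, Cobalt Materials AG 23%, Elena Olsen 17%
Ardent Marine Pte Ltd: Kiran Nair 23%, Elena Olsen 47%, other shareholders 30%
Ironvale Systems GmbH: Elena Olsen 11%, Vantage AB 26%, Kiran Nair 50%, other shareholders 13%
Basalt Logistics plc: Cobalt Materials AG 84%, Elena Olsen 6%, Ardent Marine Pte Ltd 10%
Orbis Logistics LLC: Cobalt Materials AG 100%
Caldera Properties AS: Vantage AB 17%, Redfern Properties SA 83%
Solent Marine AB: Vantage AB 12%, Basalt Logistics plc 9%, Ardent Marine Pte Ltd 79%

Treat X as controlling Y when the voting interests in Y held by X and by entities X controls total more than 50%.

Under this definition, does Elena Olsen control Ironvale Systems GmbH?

No

Elena holds 100% of Vantage, so Elena controls Vantage.
In Ironvale, Elena's side holds only 11% + 26% = 37%, not > 50%.
So Elena does not control Ironvale.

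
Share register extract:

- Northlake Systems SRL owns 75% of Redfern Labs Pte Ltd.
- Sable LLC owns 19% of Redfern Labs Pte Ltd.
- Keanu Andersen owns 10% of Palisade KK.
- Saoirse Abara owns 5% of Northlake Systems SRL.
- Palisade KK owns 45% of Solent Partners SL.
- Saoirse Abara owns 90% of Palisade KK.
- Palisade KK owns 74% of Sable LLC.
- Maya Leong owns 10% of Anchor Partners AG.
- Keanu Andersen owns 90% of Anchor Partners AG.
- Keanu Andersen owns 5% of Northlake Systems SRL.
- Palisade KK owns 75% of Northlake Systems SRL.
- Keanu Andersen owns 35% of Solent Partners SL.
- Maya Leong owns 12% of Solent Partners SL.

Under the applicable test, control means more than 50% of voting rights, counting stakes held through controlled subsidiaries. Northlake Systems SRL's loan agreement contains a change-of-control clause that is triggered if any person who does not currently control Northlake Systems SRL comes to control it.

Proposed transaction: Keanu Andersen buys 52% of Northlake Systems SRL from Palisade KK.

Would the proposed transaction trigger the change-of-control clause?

Yes

The purchase adds only to Keanu's holdings (Palisade's stake shrinks), so Keanu is the only person who could newly come to control Northlake.
Keanu holds 90% of Anchor, so Keanu controls Anchor.
In Northlake, Keanu's side holds only 5%, not > 50%.
So before the transaction, Keanu does not control Northlake.
After the purchase, Keanu's direct stake in Northlake rises to 5% + 52% = 57%, and Palisade's stake falls to 23%.
Keanu holds 57% of Northlake, so Keanu controls Northlake.
Keanu did not control Northlake before and does after, so the clause is triggered.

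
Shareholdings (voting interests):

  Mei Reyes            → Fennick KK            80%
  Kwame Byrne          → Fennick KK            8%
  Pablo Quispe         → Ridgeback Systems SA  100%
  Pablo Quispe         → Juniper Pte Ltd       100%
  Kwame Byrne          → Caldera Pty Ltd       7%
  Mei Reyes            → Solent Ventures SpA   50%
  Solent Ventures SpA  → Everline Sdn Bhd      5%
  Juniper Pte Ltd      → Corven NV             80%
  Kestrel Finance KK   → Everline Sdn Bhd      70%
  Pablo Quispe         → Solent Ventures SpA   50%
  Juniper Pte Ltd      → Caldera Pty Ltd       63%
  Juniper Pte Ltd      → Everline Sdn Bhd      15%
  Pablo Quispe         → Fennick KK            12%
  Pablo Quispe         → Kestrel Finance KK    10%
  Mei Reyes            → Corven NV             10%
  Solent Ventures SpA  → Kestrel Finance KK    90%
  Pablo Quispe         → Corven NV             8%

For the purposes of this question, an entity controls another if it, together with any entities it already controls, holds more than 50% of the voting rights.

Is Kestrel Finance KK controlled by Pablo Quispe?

Pablo holds 100% of Juniper, so Pablo controls Juniper.
Juniper holds 63% of Caldera, so Pablo controls Caldera.
Juniper and Pablo together hold 80% + 8% = 88% of Corven, so Pablo controls Corven.
Pablo holds 100% of Ridgeback, so Pablo controls Ridgeback.
In Kestrel, Pablo's side holds only 10%, not > 50%.
So Pablo does not control Kestrel.

No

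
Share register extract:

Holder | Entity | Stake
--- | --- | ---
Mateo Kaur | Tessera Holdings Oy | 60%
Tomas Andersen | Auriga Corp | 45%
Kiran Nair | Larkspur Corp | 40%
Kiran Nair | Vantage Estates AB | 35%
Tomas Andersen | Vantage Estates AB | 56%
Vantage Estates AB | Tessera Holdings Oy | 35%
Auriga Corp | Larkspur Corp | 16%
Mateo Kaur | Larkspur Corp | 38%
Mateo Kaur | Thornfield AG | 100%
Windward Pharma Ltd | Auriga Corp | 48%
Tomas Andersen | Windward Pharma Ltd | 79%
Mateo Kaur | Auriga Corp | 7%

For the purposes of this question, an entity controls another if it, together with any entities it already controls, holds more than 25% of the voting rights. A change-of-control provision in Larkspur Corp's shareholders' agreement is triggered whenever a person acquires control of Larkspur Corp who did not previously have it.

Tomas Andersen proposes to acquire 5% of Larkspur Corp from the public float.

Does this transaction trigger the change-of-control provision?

The purchase changes only Tomas's holdings, so Tomas is the only person who could newly come to control Larkspur.
Tomas holds 79% of Windward, so Tomas controls Windward.
Tomas holds 56% of Vantage, so Tomas controls Vantage.
Windward and Tomas together hold 48% + 45% = 93% of Auriga, so Tomas controls Auriga.
Vantage holds 35% of Tessera, so Tomas controls Tessera.
In Larkspur, Tomas's side holds only 16%, not > 25%.
So before the transaction, Tomas does not control Larkspur.
After the purchase, Tomas holds 5% of Larkspur directly.
After the transaction, Tomas's side holds 16% + 5% = 21% of Larkspur, not > 25%, so Tomas still does not control Larkspur.
No new person acquires control, so the clause is not triggered.

No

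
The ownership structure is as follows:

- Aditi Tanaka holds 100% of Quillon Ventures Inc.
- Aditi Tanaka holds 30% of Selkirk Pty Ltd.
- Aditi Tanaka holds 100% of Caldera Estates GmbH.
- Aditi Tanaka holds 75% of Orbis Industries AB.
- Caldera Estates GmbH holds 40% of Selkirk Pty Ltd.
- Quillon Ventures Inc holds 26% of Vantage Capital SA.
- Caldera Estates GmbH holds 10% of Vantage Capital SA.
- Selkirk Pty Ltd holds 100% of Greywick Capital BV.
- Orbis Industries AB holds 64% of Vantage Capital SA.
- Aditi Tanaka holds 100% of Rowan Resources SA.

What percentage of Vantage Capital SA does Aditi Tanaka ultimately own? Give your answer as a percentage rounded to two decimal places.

84.00%

Aditi reaches Vantage along 3 paths.
Via Orbis: 75% × 64% = 48%.
Via Caldera: 100% × 10% = 10%.
Via Quillon: 100% × 26% = 26%.
Total: 48% + 10% + 26% = 84%.
Rounded: 84.00%.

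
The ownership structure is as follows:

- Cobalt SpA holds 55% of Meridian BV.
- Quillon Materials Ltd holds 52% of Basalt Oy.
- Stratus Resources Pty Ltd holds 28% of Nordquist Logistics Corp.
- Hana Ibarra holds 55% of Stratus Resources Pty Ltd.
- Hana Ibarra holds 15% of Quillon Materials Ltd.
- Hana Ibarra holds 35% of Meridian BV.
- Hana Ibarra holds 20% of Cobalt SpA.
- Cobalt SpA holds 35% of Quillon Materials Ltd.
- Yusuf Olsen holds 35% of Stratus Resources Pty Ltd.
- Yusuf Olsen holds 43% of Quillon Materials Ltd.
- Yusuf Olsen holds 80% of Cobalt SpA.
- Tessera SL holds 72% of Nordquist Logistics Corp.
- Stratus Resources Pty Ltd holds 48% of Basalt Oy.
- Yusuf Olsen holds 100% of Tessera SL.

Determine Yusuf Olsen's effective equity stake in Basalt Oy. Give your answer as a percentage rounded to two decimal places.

53.72%

Yusuf reaches Basalt along 3 paths.
Via Quillon: 43% × 52% = 22.36%.
Via Cobalt → Quillon: 80% × 35% × 52% = 14.56%.
Via Stratus: 35% × 48% = 16.8%.
Total: 22.36% + 14.56% + 16.8% = 53.72%.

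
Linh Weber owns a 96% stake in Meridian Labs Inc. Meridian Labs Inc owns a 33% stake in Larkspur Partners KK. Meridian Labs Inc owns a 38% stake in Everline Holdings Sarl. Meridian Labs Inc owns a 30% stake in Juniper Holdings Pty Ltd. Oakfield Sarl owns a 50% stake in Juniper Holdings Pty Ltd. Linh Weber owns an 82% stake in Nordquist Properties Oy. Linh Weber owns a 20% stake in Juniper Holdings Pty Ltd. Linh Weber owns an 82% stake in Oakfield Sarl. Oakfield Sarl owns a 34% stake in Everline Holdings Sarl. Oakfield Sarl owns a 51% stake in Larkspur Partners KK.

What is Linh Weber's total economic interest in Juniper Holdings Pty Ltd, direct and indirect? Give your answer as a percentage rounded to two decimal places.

89.80%

Linh reaches Juniper along 3 paths.
Via Oakfield: 82% × 50% = 41%.
Direct stake: 20% = 20%.
Via Meridian: 96% × 30% = 28.8%.
Total: 41% + 20% + 28.8% = 89.8%.
Rounded: 89.80%.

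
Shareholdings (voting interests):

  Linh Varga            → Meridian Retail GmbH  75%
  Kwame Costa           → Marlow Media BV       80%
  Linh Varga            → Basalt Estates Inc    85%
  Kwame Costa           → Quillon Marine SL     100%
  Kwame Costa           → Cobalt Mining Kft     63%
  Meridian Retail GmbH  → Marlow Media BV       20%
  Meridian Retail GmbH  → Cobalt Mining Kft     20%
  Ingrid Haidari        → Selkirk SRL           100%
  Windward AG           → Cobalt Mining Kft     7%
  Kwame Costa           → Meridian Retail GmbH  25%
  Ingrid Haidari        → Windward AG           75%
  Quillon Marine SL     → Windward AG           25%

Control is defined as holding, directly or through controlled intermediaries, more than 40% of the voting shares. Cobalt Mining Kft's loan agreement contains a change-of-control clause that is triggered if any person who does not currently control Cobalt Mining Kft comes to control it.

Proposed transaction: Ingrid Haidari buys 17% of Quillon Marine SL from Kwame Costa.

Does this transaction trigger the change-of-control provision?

The purchase adds only to Ingrid's holdings (Kwame's stake shrinks), so Ingrid is the only person who could newly come to control Cobalt.
Ingrid holds 100% of Selkirk, so Ingrid controls Selkirk.
Ingrid holds 75% of Windward, so Ingrid controls Windward.
In Cobalt, Ingrid's side holds only 7%, not > 40%.
So before the transaction, Ingrid does not control Cobalt.
After the purchase, Ingrid holds 17% of Quillon directly, and Kwame's stake falls to 83%.
Ingrid's side now holds 17% of Quillon, not > 40%, so Ingrid still does not control Quillon.
After the transaction, Ingrid's side holds 7% of Cobalt, not > 40%, so Ingrid still does not control Cobalt.
No new person acquires control, so the clause is not triggered.

No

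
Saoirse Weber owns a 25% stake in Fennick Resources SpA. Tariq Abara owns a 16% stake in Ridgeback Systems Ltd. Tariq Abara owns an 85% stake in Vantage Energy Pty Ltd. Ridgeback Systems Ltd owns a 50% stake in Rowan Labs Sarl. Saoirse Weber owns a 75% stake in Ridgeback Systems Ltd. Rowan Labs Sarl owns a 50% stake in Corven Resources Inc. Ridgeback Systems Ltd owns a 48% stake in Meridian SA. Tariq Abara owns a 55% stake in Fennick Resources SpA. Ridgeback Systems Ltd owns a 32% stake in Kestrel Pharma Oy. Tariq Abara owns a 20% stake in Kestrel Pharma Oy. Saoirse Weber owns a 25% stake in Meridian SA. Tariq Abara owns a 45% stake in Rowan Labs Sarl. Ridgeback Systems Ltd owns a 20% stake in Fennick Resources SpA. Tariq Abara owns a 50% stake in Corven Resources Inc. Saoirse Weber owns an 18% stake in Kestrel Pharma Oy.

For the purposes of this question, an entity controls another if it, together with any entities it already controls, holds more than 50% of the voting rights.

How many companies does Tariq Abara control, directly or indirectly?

Tariq holds 55% of Fennick, so Tariq controls Fennick.
Tariq holds 85% of Vantage, so Tariq controls Vantage.
No other company's threshold is met.
Tariq controls 2 companies.

2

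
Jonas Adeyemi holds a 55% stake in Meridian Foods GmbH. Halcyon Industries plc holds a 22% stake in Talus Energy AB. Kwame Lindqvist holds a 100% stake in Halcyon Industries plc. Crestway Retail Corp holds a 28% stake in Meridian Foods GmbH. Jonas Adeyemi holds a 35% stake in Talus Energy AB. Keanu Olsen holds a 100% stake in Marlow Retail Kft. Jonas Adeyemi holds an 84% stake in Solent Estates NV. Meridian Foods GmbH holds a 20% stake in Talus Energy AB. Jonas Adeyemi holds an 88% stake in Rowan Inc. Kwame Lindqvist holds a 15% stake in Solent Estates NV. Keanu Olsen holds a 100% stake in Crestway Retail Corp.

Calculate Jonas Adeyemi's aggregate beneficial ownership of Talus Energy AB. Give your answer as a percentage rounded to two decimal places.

Jonas reaches Talus along 2 paths.
Via Meridian: 55% × 20% = 11%.
Direct stake: 35% = 35%.
Total: 11% + 35% = 46%.
Rounded: 46.00%.

46.00%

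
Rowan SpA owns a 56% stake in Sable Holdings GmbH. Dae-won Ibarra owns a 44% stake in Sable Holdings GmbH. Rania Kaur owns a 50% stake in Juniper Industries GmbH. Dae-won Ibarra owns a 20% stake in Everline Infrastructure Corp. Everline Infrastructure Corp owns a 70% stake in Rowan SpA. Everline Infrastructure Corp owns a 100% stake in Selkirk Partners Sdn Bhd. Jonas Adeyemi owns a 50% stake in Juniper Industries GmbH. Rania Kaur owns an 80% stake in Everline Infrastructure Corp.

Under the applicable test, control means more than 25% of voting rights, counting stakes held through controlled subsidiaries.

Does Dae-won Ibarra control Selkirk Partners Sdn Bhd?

No

Dae-won holds 44% of Sable, so Dae-won controls Sable.
Neither Dae-won nor any entity Dae-won controls holds any voting interest in Selkirk.
So Dae-won does not control Selkirk.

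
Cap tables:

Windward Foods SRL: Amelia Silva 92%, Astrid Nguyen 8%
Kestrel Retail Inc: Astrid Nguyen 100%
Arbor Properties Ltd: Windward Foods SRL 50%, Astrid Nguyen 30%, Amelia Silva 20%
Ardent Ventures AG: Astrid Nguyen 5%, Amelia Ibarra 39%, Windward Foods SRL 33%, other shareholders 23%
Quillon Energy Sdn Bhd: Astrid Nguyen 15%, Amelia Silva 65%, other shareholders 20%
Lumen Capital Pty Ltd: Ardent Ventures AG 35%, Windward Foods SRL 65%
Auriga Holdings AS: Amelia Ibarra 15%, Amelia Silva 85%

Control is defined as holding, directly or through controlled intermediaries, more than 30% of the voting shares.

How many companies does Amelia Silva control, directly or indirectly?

6

Amelia Silva holds 92% of Windward, so Amelia Silva controls Windward.
Windward and Amelia Silva together hold 50% + 20% = 70% of Arbor, so Amelia Silva controls Arbor.
Windward holds 33% of Ardent, so Amelia Silva controls Ardent.
Amelia Silva holds 65% of Quillon, so Amelia Silva controls Quillon.
Ardent and Windward together hold 35% + 65% = 100% of Lumen, so Amelia Silva controls Lumen.
Amelia Silva holds 85% of Auriga, so Amelia Silva controls Auriga.
No other company's threshold is met.
Amelia Silva controls 6 companies.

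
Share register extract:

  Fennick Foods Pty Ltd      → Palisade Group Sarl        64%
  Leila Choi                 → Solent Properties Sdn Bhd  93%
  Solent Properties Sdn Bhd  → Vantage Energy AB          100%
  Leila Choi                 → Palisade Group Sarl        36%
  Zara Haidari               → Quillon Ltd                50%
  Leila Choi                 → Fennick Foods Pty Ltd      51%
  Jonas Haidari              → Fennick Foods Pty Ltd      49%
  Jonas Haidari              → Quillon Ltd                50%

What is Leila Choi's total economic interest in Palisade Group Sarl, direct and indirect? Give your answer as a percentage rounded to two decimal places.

68.64%

Leila reaches Palisade along 2 paths.
Via Fennick: 51% × 64% = 32.64%.
Direct stake: 36% = 36%.
Total: 32.64% + 36% = 68.64%.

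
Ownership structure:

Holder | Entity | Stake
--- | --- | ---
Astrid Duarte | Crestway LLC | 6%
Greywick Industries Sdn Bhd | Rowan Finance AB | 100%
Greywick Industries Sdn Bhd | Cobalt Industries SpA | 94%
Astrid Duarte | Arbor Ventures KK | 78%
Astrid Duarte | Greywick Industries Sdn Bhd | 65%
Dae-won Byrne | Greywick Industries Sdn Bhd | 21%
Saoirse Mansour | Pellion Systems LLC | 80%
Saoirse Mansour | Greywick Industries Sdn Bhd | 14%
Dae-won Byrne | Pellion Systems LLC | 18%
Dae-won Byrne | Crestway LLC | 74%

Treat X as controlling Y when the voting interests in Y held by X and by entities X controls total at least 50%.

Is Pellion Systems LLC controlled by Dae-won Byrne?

Dae-won holds 74% of Crestway, so Dae-won controls Crestway.
In Pellion, Dae-won's side holds only 18%, not ≥ 50%.
So Dae-won does not control Pellion.

No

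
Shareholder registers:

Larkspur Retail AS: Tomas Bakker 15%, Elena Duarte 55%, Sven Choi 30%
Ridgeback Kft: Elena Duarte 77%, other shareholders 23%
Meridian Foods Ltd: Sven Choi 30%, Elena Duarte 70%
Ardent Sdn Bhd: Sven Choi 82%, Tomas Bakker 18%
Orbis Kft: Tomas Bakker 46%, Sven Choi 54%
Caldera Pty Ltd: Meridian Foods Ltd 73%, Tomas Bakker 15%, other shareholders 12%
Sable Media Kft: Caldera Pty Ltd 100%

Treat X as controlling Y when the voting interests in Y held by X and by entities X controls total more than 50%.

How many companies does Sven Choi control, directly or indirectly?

Sven holds 82% of Ardent, so Sven controls Ardent.
Sven holds 54% of Orbis, so Sven controls Orbis.
No other company's threshold is met.
Sven controls 2 companies.

2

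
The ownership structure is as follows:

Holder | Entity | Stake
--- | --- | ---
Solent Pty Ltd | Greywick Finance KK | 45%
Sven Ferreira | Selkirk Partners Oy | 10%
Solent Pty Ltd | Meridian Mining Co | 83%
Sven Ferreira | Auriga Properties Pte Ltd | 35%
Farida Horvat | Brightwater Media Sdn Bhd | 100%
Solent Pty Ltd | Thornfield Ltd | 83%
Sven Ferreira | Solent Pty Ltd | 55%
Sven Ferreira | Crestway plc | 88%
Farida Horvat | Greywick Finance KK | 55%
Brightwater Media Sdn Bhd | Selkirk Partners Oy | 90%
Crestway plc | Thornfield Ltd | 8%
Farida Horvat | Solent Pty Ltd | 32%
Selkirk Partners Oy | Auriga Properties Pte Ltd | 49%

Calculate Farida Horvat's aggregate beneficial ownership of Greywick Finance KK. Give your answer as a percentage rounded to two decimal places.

69.40%

Farida reaches Greywick along 2 paths.
Via Solent: 32% × 45% = 14.4%.
Direct stake: 55% = 55%.
Total: 14.4% + 55% = 69.4%.
Rounded: 69.40%.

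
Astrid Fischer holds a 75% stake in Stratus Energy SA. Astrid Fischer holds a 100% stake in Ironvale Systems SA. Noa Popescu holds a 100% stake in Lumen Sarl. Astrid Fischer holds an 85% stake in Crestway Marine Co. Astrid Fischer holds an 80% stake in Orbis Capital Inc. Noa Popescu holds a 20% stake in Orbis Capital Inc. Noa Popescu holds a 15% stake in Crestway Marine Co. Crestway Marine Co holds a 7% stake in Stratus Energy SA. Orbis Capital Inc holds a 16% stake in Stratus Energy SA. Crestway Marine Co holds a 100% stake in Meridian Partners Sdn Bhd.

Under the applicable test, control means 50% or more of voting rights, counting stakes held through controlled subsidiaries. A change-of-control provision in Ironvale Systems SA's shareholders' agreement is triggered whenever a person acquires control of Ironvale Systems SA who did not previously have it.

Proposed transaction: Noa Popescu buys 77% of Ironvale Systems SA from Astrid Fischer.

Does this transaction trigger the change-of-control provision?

The purchase adds only to Noa's holdings (Astrid's stake shrinks), so Noa is the only person who could newly come to control Ironvale.
Noa holds 100% of Lumen, so Noa controls Lumen.
Neither Noa nor any entity Noa controls holds any voting interest in Ironvale.
So before the transaction, Noa does not control Ironvale.
After the purchase, Noa holds 77% of Ironvale directly, and Astrid's stake falls to 23%.
Noa holds 77% of Ironvale, so Noa controls Ironvale.
Noa did not control Ironvale before and does after, so the clause is triggered.

Yes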